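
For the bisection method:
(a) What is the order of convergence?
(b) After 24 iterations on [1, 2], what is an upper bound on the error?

(a) Bisection has linear (order 1) convergence; the error is halved each step.

(b) Error bound = (b-a)/2^n = (2 - 1)/2^{24}
    = 1/2^{24}

(a) 1 (linear); (b) error ≤ 5.96e-08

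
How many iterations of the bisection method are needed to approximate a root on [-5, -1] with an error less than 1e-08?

We need (b-a)/2^n ≤ 1e-08
(-1 - (-5))/2^n ≤ 1e-08
4/2^n ≤ 1e-08
2^n ≥ 400000000
n ≥ log₂(400000000) = 28.58
n ≥ 29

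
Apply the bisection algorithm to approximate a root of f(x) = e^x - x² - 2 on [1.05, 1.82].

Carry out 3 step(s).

f(x) = e^x - x² - 2
Initial interval: [1.05, 1.82]

Iteration 1:
  c_1 = (1.050000 + 1.820000)/2 = 1.435000
  f(c_1) = f(1.435000) = 0.140420
  f(a) × f(c) < 0, new interval: [1.050000, 1.435000]
Iteration 2:
  c_2 = (1.050000 + 1.435000)/2 = 1.242500
  f(c_2) = f(1.242500) = -0.079543
  f(a) × f(c) ≥ 0, new interval: [1.242500, 1.435000]
Iteration 3:
  c_3 = (1.242500 + 1.435000)/2 = 1.338750
  f(c_3) = f(1.338750) = 0.022021
  f(a) × f(c) < 0, new interval: [1.242500, 1.338750]

After 3 iteration(s), the approximation is c_3 = 1.338750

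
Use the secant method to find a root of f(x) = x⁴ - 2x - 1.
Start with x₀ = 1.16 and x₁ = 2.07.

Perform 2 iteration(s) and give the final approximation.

f(x) = x⁴ - 2x - 1
x₀ = 1.16, x₁ = 2.07

Secant formula: x_{n+1} = x_n - f(x_n)(x_n - x_{n-1})/(f(x_n) - f(x_{n-1}))

Iteration 1:
  f(1.160000) = -1.509361
  f(2.070000) = 13.220368
  x_2 = 2.070000 - 13.220368×(2.070000 - 1.160000)/(13.220368 - (-1.509361))
       = 1.253248
Iteration 2:
  f(2.070000) = 13.220368
  f(1.253248) = -1.039615
  x_3 = 1.253248 - (-1.039615)×(1.253248 - 2.070000)/(-1.039615 - 13.220368)
       = 1.312793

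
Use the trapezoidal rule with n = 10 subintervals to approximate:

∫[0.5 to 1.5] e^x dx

f(x) = e^x
a = 0.5, b = 1.5, n = 10
h = (b - a)/n = 0.100000

Trapezoidal rule: (h/2)[f(x₀) + 2f(x₁) + 2f(x₂) + ... + f(xₙ)]

x_0 = 0.5000, f(x_0) = 1.648721, coefficient = 1
x_1 = 0.6000, f(x_1) = 1.822119, coefficient = 2
x_2 = 0.7000, f(x_2) = 2.013753, coefficient = 2
x_3 = 0.8000, f(x_3) = 2.225541, coefficient = 2
x_4 = 0.9000, f(x_4) = 2.459603, coefficient = 2
x_5 = 1.0000, f(x_5) = 2.718282, coefficient = 2
x_6 = 1.1000, f(x_6) = 3.004166, coefficient = 2
x_7 = 1.2000, f(x_7) = 3.320117, coefficient = 2
x_8 = 1.3000, f(x_8) = 3.669297, coefficient = 2
x_9 = 1.4000, f(x_9) = 4.055200, coefficient = 2
x_10 = 1.5000, f(x_10) = 4.481689, coefficient = 1

I ≈ (0.100000/2) × 56.706564 = 2.835328
Exact value: 2.832968
Error: 0.002360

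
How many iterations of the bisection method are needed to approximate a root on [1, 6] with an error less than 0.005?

We need (b-a)/2^n ≤ 0.005
(6 - 1)/2^n ≤ 0.005
5/2^n ≤ 0.005
2^n ≥ 1000
n ≥ log₂(1000) = 9.97
n ≥ 10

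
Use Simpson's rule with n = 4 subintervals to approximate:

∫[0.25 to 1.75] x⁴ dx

f(x) = x⁴
a = 0.25, b = 1.75, n = 4
h = (b - a)/n = 0.375000

Simpson's rule: (h/3)[f(x₀) + 4f(x₁) + 2f(x₂) + ... + f(xₙ)]

x_0 = 0.2500, f(x_0) = 0.003906, coefficient = 1
x_1 = 0.6250, f(x_1) = 0.152588, coefficient = 4
x_2 = 1.0000, f(x_2) = 1.000000, coefficient = 2
x_3 = 1.3750, f(x_3) = 3.574463, coefficient = 4
x_4 = 1.7500, f(x_4) = 9.378906, coefficient = 1

I ≈ (0.375000/3) × 26.291016 = 3.286377
Exact value: 3.282422
Error: 0.003955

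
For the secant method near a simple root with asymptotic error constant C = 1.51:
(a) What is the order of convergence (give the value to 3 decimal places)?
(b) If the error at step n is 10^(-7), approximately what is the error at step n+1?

(a) Secant method has superlinear convergence with order φ = (1+√5)/2 ≈ 1.618.
    This means |e_{n+1}| ≈ C|e_n|^1.618.

(b) With |e_n| = 10^(-7) and C = 1.51:
    |e_{n+1}| ≈ 1.51 × (10^(-7))^1.618 = 1.51 × 10^(-11.33)

(a) ≈ 1.618 (golden ratio); (b) |e_{n+1}| ≈ 7.124e-12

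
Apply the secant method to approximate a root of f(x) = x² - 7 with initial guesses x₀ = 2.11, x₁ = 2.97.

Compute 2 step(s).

f(x) = x² - 7
x₀ = 2.11, x₁ = 2.97

Secant formula: x_{n+1} = x_n - f(x_n)(x_n - x_{n-1})/(f(x_n) - f(x_{n-1}))

Iteration 1:
  f(2.110000) = -2.547900
  f(2.970000) = 1.820900
  x_2 = 2.970000 - 1.820900×(2.970000 - 2.110000)/(1.820900 - (-2.547900))
       = 2.611555
Iteration 2:
  f(2.970000) = 1.820900
  f(2.611555) = -0.179780
  x_3 = 2.611555 - (-0.179780)×(2.611555 - 2.970000)/(-0.179780 - 1.820900)
       = 2.643765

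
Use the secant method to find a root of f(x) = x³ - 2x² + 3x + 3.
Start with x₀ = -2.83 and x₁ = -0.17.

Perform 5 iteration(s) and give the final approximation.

f(x) = x³ - 2x² + 3x + 3
x₀ = -2.83, x₁ = -0.17

Secant formula: x_{n+1} = x_n - f(x_n)(x_n - x_{n-1})/(f(x_n) - f(x_{n-1}))

Iteration 1:
  f(-2.830000) = -44.172987
  f(-0.170000) = 2.427287
  x_2 = -0.170000 - 2.427287×(-0.170000 - (-2.830000))/(2.427287 - (-44.172987))
       = -0.308552
Iteration 2:
  f(-0.170000) = 2.427287
  f(-0.308552) = 1.854558
  x_3 = -0.308552 - 1.854558×(-0.308552 - (-0.170000))/(1.854558 - 2.427287)
       = -0.757200
Iteration 3:
  f(-0.308552) = 1.854558
  f(-0.757200) = -0.852445
  x_4 = -0.757200 - (-0.852445)×(-0.757200 - (-0.308552))/(-0.852445 - 1.854558)
       = -0.615919
Iteration 4:
  f(-0.757200) = -0.852445
  f(-0.615919) = 0.159877
  x_5 = -0.615919 - 0.159877×(-0.615919 - (-0.757200))/(0.159877 - (-0.852445))
       = -0.638232
Iteration 5:
  f(-0.615919) = 0.159877
  f(-0.638232) = 0.010648
  x_6 = -0.638232 - 0.010648×(-0.638232 - (-0.615919))/(0.010648 - 0.159877)
       = -0.639824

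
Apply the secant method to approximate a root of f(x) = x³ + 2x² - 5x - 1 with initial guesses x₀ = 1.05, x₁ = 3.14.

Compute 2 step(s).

f(x) = x³ + 2x² - 5x - 1
x₀ = 1.05, x₁ = 3.14

Secant formula: x_{n+1} = x_n - f(x_n)(x_n - x_{n-1})/(f(x_n) - f(x_{n-1}))

Iteration 1:
  f(1.050000) = -2.887375
  f(3.140000) = 33.978344
  x_2 = 3.140000 - 33.978344×(3.140000 - 1.050000)/(33.978344 - (-2.887375))
       = 1.213692
Iteration 2:
  f(3.140000) = 33.978344
  f(1.213692) = -2.334538
  x_3 = 1.213692 - (-2.334538)×(1.213692 - 3.140000)/(-2.334538 - 33.978344)
       = 1.337533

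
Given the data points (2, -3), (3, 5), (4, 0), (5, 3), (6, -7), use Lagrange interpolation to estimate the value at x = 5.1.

Lagrange interpolation formula:
P(x) = Σ yᵢ × Lᵢ(x)
where Lᵢ(x) = Π_{j≠i} (x - xⱼ)/(xᵢ - xⱼ)

L_0(5.1) = (5.1 - 3)/(2 - 3) × (5.1 - 4)/(2 - 4) × (5.1 - 5)/(2 - 5) × (5.1 - 6)/(2 - 6) = -0.008662
L_1(5.1) = (5.1 - 2)/(3 - 2) × (5.1 - 4)/(3 - 4) × (5.1 - 5)/(3 - 5) × (5.1 - 6)/(3 - 6) = 0.051150
L_2(5.1) = (5.1 - 2)/(4 - 2) × (5.1 - 3)/(4 - 3) × (5.1 - 5)/(4 - 5) × (5.1 - 6)/(4 - 6) = -0.146475
L_3(5.1) = (5.1 - 2)/(5 - 2) × (5.1 - 3)/(5 - 3) × (5.1 - 4)/(5 - 4) × (5.1 - 6)/(5 - 6) = 1.074150
L_4(5.1) = (5.1 - 2)/(6 - 2) × (5.1 - 3)/(6 - 3) × (5.1 - 4)/(6 - 4) × (5.1 - 5)/(6 - 5) = 0.029837

P(5.1) = (-3)×L_0(5.1) + 5×L_1(5.1) + 0×L_2(5.1) + 3×L_3(5.1) + (-7)×L_4(5.1)
P(5.1) = 3.295325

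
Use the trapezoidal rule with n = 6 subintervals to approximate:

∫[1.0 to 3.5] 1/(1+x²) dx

f(x) = 1/(1+x²)
a = 1.0, b = 3.5, n = 6
h = (b - a)/n = 0.416667

Trapezoidal rule: (h/2)[f(x₀) + 2f(x₁) + 2f(x₂) + ... + f(xₙ)]

x_0 = 1.0000, f(x_0) = 0.500000, coefficient = 1
x_1 = 1.4167, f(x_1) = 0.332564, coefficient = 2
x_2 = 1.8333, f(x_2) = 0.229299, coefficient = 2
x_3 = 2.2500, f(x_3) = 0.164948, coefficient = 2
x_4 = 2.6667, f(x_4) = 0.123288, coefficient = 2
x_5 = 3.0833, f(x_5) = 0.095175, coefficient = 2
x_6 = 3.5000, f(x_6) = 0.075472, coefficient = 1

I ≈ (0.416667/2) × 2.466020 = 0.513754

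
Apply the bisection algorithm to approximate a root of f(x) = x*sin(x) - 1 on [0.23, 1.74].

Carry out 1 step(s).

f(x) = x*sin(x) - 1
Initial interval: [0.23, 1.74]

Iteration 1:
  c_1 = (0.230000 + 1.740000)/2 = 0.985000
  f(c_1) = f(0.985000) = -0.179227
  f(a) × f(c) ≥ 0, new interval: [0.985000, 1.740000]

After 1 iteration(s), the approximation is c_1 = 0.985000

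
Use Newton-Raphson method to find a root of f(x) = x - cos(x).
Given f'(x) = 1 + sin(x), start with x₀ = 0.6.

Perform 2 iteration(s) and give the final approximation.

f(x) = x - cos(x)
f'(x) = 1 + sin(x)
x₀ = 0.6

Newton-Raphson formula: x_{n+1} = x_n - f(x_n)/f'(x_n)

Iteration 1:
  f(0.600000) = -0.225336
  f'(0.600000) = 1.564642
  x_1 = 0.600000 - (-0.225336)/1.564642 = 0.744017
Iteration 2:
  f(0.744017) = 0.008264
  f'(0.744017) = 1.677249
  x_2 = 0.744017 - 0.008264/1.677249 = 0.739090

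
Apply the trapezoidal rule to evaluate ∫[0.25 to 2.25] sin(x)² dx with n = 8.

f(x) = sin(x)²
a = 0.25, b = 2.25, n = 8
h = (b - a)/n = 0.250000

Trapezoidal rule: (h/2)[f(x₀) + 2f(x₁) + 2f(x₂) + ... + f(xₙ)]

x_0 = 0.2500, f(x_0) = 0.061209, coefficient = 1
x_1 = 0.5000, f(x_1) = 0.229849, coefficient = 2
x_2 = 0.7500, f(x_2) = 0.464631, coefficient = 2
x_3 = 1.0000, f(x_3) = 0.708073, coefficient = 2
x_4 = 1.2500, f(x_4) = 0.900572, coefficient = 2
x_5 = 1.5000, f(x_5) = 0.994996, coefficient = 2
x_6 = 1.7500, f(x_6) = 0.968228, coefficient = 2
x_7 = 2.0000, f(x_7) = 0.826822, coefficient = 2
x_8 = 2.2500, f(x_8) = 0.605398, coefficient = 1

I ≈ (0.250000/2) × 10.852950 = 1.356619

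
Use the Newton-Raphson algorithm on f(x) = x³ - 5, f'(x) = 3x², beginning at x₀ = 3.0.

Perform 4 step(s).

f(x) = x³ - 5
f'(x) = 3x²
x₀ = 3.0

Newton-Raphson formula: x_{n+1} = x_n - f(x_n)/f'(x_n)

Iteration 1:
  f(3.000000) = 22.000000
  f'(3.000000) = 27.000000
  x_1 = 3.000000 - 22.000000/27.000000 = 2.185185
Iteration 2:
  f(2.185185) = 5.434334
  f'(2.185185) = 14.325103
  x_2 = 2.185185 - 5.434334/14.325103 = 1.805828
Iteration 3:
  f(1.805828) = 0.888829
  f'(1.805828) = 9.783042
  x_3 = 1.805828 - 0.888829/9.783042 = 1.714974
Iteration 4:
  f(1.714974) = 0.043968
  f'(1.714974) = 8.823404
  x_4 = 1.714974 - 0.043968/8.823404 = 1.709990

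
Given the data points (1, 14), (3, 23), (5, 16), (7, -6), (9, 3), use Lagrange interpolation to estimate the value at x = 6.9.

Lagrange interpolation formula:
P(x) = Σ yᵢ × Lᵢ(x)
where Lᵢ(x) = Π_{j≠i} (x - xⱼ)/(xᵢ - xⱼ)

L_0(6.9) = (6.9 - 3)/(1 - 3) × (6.9 - 5)/(1 - 5) × (6.9 - 7)/(1 - 7) × (6.9 - 9)/(1 - 9) = 0.004052
L_1(6.9) = (6.9 - 1)/(3 - 1) × (6.9 - 5)/(3 - 5) × (6.9 - 7)/(3 - 7) × (6.9 - 9)/(3 - 9) = -0.024522
L_2(6.9) = (6.9 - 1)/(5 - 1) × (6.9 - 3)/(5 - 3) × (6.9 - 7)/(5 - 7) × (6.9 - 9)/(5 - 9) = 0.075502
L_3(6.9) = (6.9 - 1)/(7 - 1) × (6.9 - 3)/(7 - 3) × (6.9 - 5)/(7 - 5) × (6.9 - 9)/(7 - 9) = 0.956353
L_4(6.9) = (6.9 - 1)/(9 - 1) × (6.9 - 3)/(9 - 3) × (6.9 - 5)/(9 - 5) × (6.9 - 7)/(9 - 7) = -0.011385

P(6.9) = 14×L_0(6.9) + 23×L_1(6.9) + 16×L_2(6.9) + (-6)×L_3(6.9) + 3×L_4(6.9)
P(6.9) = -5.071520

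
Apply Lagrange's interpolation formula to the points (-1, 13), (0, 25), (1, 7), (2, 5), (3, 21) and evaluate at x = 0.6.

Lagrange interpolation formula:
P(x) = Σ yᵢ × Lᵢ(x)
where Lᵢ(x) = Π_{j≠i} (x - xⱼ)/(xᵢ - xⱼ)

L_0(0.6) = (0.6 - 0)/(-1 - 0) × (0.6 - 1)/(-1 - 1) × (0.6 - 2)/(-1 - 2) × (0.6 - 3)/(-1 - 3) = -0.033600
L_1(0.6) = (0.6 - (-1))/(0 - (-1)) × (0.6 - 1)/(0 - 1) × (0.6 - 2)/(0 - 2) × (0.6 - 3)/(0 - 3) = 0.358400
L_2(0.6) = (0.6 - (-1))/(1 - (-1)) × (0.6 - 0)/(1 - 0) × (0.6 - 2)/(1 - 2) × (0.6 - 3)/(1 - 3) = 0.806400
L_3(0.6) = (0.6 - (-1))/(2 - (-1)) × (0.6 - 0)/(2 - 0) × (0.6 - 1)/(2 - 1) × (0.6 - 3)/(2 - 3) = -0.153600
L_4(0.6) = (0.6 - (-1))/(3 - (-1)) × (0.6 - 0)/(3 - 0) × (0.6 - 1)/(3 - 1) × (0.6 - 2)/(3 - 2) = 0.022400

P(0.6) = 13×L_0(0.6) + 25×L_1(0.6) + 7×L_2(0.6) + 5×L_3(0.6) + 21×L_4(0.6)
P(0.6) = 13.870400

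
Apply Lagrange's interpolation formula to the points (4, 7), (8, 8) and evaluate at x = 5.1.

Lagrange interpolation formula:
P(x) = Σ yᵢ × Lᵢ(x)
where Lᵢ(x) = Π_{j≠i} (x - xⱼ)/(xᵢ - xⱼ)

L_0(5.1) = (5.1 - 8)/(4 - 8) = 0.725000
L_1(5.1) = (5.1 - 4)/(8 - 4) = 0.275000

P(5.1) = 7×L_0(5.1) + 8×L_1(5.1)
P(5.1) = 7.275000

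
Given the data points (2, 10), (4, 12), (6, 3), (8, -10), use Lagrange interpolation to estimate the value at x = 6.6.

Lagrange interpolation formula:
P(x) = Σ yᵢ × Lᵢ(x)
where Lᵢ(x) = Π_{j≠i} (x - xⱼ)/(xᵢ - xⱼ)

L_0(6.6) = (6.6 - 4)/(2 - 4) × (6.6 - 6)/(2 - 6) × (6.6 - 8)/(2 - 8) = 0.045500
L_1(6.6) = (6.6 - 2)/(4 - 2) × (6.6 - 6)/(4 - 6) × (6.6 - 8)/(4 - 8) = -0.241500
L_2(6.6) = (6.6 - 2)/(6 - 2) × (6.6 - 4)/(6 - 4) × (6.6 - 8)/(6 - 8) = 1.046500
L_3(6.6) = (6.6 - 2)/(8 - 2) × (6.6 - 4)/(8 - 4) × (6.6 - 6)/(8 - 6) = 0.149500

P(6.6) = 10×L_0(6.6) + 12×L_1(6.6) + 3×L_2(6.6) + (-10)×L_3(6.6)
P(6.6) = -0.798500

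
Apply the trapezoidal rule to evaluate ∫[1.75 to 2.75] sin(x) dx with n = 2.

f(x) = sin(x)
a = 1.75, b = 2.75, n = 2
h = (b - a)/n = 0.500000

Trapezoidal rule: (h/2)[f(x₀) + 2f(x₁) + 2f(x₂) + ... + f(xₙ)]

x_0 = 1.7500, f(x_0) = 0.983986, coefficient = 1
x_1 = 2.2500, f(x_1) = 0.778073, coefficient = 2
x_2 = 2.7500, f(x_2) = 0.381661, coefficient = 1

I ≈ (0.500000/2) × 2.921793 = 0.730448
Exact value: 0.746056
Error: 0.015608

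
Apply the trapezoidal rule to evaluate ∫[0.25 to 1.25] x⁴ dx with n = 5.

f(x) = x⁴
a = 0.25, b = 1.25, n = 5
h = (b - a)/n = 0.200000

Trapezoidal rule: (h/2)[f(x₀) + 2f(x₁) + 2f(x₂) + ... + f(xₙ)]

x_0 = 0.2500, f(x_0) = 0.003906, coefficient = 1
x_1 = 0.4500, f(x_1) = 0.041006, coefficient = 2
x_2 = 0.6500, f(x_2) = 0.178506, coefficient = 2
x_3 = 0.8500, f(x_3) = 0.522006, coefficient = 2
x_4 = 1.0500, f(x_4) = 1.215506, coefficient = 2
x_5 = 1.2500, f(x_5) = 2.441406, coefficient = 1

I ≈ (0.200000/2) × 6.359363 = 0.635936
Exact value: 0.610156
Error: 0.025780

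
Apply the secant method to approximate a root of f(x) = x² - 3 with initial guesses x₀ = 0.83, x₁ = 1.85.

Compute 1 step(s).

f(x) = x² - 3
x₀ = 0.83, x₁ = 1.85

Secant formula: x_{n+1} = x_n - f(x_n)(x_n - x_{n-1})/(f(x_n) - f(x_{n-1}))

Iteration 1:
  f(0.830000) = -2.311100
  f(1.850000) = 0.422500
  x_2 = 1.850000 - 0.422500×(1.850000 - 0.830000)/(0.422500 - (-2.311100))
       = 1.692351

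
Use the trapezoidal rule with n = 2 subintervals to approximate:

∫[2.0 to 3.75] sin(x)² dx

f(x) = sin(x)²
a = 2.0, b = 3.75, n = 2
h = (b - a)/n = 0.875000

Trapezoidal rule: (h/2)[f(x₀) + 2f(x₁) + 2f(x₂) + ... + f(xₙ)]

x_0 = 2.0000, f(x_0) = 0.826822, coefficient = 1
x_1 = 2.8750, f(x_1) = 0.069404, coefficient = 2
x_2 = 3.7500, f(x_2) = 0.326682, coefficient = 1

I ≈ (0.875000/2) × 1.292312 = 0.565386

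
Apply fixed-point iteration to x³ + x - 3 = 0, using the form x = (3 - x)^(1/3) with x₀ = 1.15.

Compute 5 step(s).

Equation: x³ + x - 3 = 0
Fixed-point form: x = (3 - x)^(1/3)
x₀ = 1.15

x_1 = g(1.150000) = 1.227601
x_2 = g(1.227601) = 1.210191
x_3 = g(1.210191) = 1.214140
x_4 = g(1.214140) = 1.213247
x_5 = g(1.213247) = 1.213449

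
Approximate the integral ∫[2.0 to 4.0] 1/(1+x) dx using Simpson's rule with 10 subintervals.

f(x) = 1/(1+x)
a = 2.0, b = 4.0, n = 10
h = (b - a)/n = 0.200000

Simpson's rule: (h/3)[f(x₀) + 4f(x₁) + 2f(x₂) + ... + f(xₙ)]

x_0 = 2.0000, f(x_0) = 0.333333, coefficient = 1
x_1 = 2.2000, f(x_1) = 0.312500, coefficient = 4
x_2 = 2.4000, f(x_2) = 0.294118, coefficient = 2
x_3 = 2.6000, f(x_3) = 0.277778, coefficient = 4
x_4 = 2.8000, f(x_4) = 0.263158, coefficient = 2
x_5 = 3.0000, f(x_5) = 0.250000, coefficient = 4
x_6 = 3.2000, f(x_6) = 0.238095, coefficient = 2
x_7 = 3.4000, f(x_7) = 0.227273, coefficient = 4
x_8 = 3.6000, f(x_8) = 0.217391, coefficient = 2
x_9 = 3.8000, f(x_9) = 0.208333, coefficient = 4
x_10 = 4.0000, f(x_10) = 0.200000, coefficient = 1

I ≈ (0.200000/3) × 7.662393 = 0.510826
Exact value: 0.510826
Error: 0.000001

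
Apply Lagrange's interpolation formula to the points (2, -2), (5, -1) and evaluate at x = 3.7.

Lagrange interpolation formula:
P(x) = Σ yᵢ × Lᵢ(x)
where Lᵢ(x) = Π_{j≠i} (x - xⱼ)/(xᵢ - xⱼ)

L_0(3.7) = (3.7 - 5)/(2 - 5) = 0.433333
L_1(3.7) = (3.7 - 2)/(5 - 2) = 0.566667

P(3.7) = (-2)×L_0(3.7) + (-1)×L_1(3.7)
P(3.7) = -1.433333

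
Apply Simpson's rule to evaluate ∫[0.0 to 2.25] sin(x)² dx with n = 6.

f(x) = sin(x)²
a = 0.0, b = 2.25, n = 6
h = (b - a)/n = 0.375000

Simpson's rule: (h/3)[f(x₀) + 4f(x₁) + 2f(x₂) + ... + f(xₙ)]

x_0 = 0.0000, f(x_0) = 0.000000, coefficient = 1
x_1 = 0.3750, f(x_1) = 0.134156, coefficient = 4
x_2 = 0.7500, f(x_2) = 0.464631, coefficient = 2
x_3 = 1.1250, f(x_3) = 0.814087, coefficient = 4
x_4 = 1.5000, f(x_4) = 0.994996, coefficient = 2
x_5 = 1.8750, f(x_5) = 0.910280, coefficient = 4
x_6 = 2.2500, f(x_6) = 0.605398, coefficient = 1

I ≈ (0.375000/3) × 10.958741 = 1.369843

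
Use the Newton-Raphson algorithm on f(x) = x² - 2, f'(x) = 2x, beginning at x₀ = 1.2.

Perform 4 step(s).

f(x) = x² - 2
f'(x) = 2x
x₀ = 1.2

Newton-Raphson formula: x_{n+1} = x_n - f(x_n)/f'(x_n)

Iteration 1:
  f(1.200000) = -0.560000
  f'(1.200000) = 2.400000
  x_1 = 1.200000 - (-0.560000)/2.400000 = 1.433333
Iteration 2:
  f(1.433333) = 0.054444
  f'(1.433333) = 2.866667
  x_2 = 1.433333 - 0.054444/2.866667 = 1.414341
Iteration 3:
  f(1.414341) = 0.000361
  f'(1.414341) = 2.828682
  x_3 = 1.414341 - 0.000361/2.828682 = 1.414214
Iteration 4:
  f(1.414214) = 0.000000
  f'(1.414214) = 2.828427
  x_4 = 1.414214 - 0.000000/2.828427 = 1.414214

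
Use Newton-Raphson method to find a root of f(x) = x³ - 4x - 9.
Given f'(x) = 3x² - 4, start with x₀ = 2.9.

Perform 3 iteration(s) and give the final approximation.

f(x) = x³ - 4x - 9
f'(x) = 3x² - 4
x₀ = 2.9

Newton-Raphson formula: x_{n+1} = x_n - f(x_n)/f'(x_n)

Iteration 1:
  f(2.900000) = 3.789000
  f'(2.900000) = 21.230000
  x_1 = 2.900000 - 3.789000/21.230000 = 2.721526
Iteration 2:
  f(2.721526) = 0.271435
  f'(2.721526) = 18.220114
  x_2 = 2.721526 - 0.271435/18.220114 = 2.706629
Iteration 3:
  f(2.706629) = 0.001809
  f'(2.706629) = 17.977515
  x_3 = 2.706629 - 0.001809/17.977515 = 2.706528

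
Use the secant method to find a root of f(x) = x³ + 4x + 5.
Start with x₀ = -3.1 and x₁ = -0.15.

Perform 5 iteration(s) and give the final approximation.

f(x) = x³ + 4x + 5
x₀ = -3.1, x₁ = -0.15

Secant formula: x_{n+1} = x_n - f(x_n)(x_n - x_{n-1})/(f(x_n) - f(x_{n-1}))

Iteration 1:
  f(-3.100000) = -37.191000
  f(-0.150000) = 4.396625
  x_2 = -0.150000 - 4.396625×(-0.150000 - (-3.100000))/(4.396625 - (-37.191000))
       = -0.461873
Iteration 2:
  f(-0.150000) = 4.396625
  f(-0.461873) = 3.053980
  x_3 = -0.461873 - 3.053980×(-0.461873 - (-0.150000))/(3.053980 - 4.396625)
       = -1.171258
Iteration 3:
  f(-0.461873) = 3.053980
  f(-1.171258) = -1.291816
  x_4 = -1.171258 - (-1.291816)×(-1.171258 - (-0.461873))/(-1.291816 - 3.053980)
       = -0.960389
Iteration 4:
  f(-1.171258) = -1.291816
  f(-0.960389) = 0.272635
  x_5 = -0.960389 - 0.272635×(-0.960389 - (-1.171258))/(0.272635 - (-1.291816))
       = -0.997137
Iteration 5:
  f(-0.960389) = 0.272635
  f(-0.997137) = 0.020020
  x_6 = -0.997137 - 0.020020×(-0.997137 - (-0.960389))/(0.020020 - 0.272635)
       = -1.000049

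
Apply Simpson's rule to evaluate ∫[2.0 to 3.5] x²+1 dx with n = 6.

f(x) = x²+1
a = 2.0, b = 3.5, n = 6
h = (b - a)/n = 0.250000

Simpson's rule: (h/3)[f(x₀) + 4f(x₁) + 2f(x₂) + ... + f(xₙ)]

x_0 = 2.0000, f(x_0) = 5.000000, coefficient = 1
x_1 = 2.2500, f(x_1) = 6.062500, coefficient = 4
x_2 = 2.5000, f(x_2) = 7.250000, coefficient = 2
x_3 = 2.7500, f(x_3) = 8.562500, coefficient = 4
x_4 = 3.0000, f(x_4) = 10.000000, coefficient = 2
x_5 = 3.2500, f(x_5) = 11.562500, coefficient = 4
x_6 = 3.5000, f(x_6) = 13.250000, coefficient = 1

I ≈ (0.250000/3) × 157.500000 = 13.125000
Exact value: 13.125000
Error: 0.000000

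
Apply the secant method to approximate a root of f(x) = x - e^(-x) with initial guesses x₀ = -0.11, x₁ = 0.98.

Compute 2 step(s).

f(x) = x - e^(-x)
x₀ = -0.11, x₁ = 0.98

Secant formula: x_{n+1} = x_n - f(x_n)(x_n - x_{n-1})/(f(x_n) - f(x_{n-1}))

Iteration 1:
  f(-0.110000) = -1.226278
  f(0.980000) = 0.604689
  x_2 = 0.980000 - 0.604689×(0.980000 - (-0.110000))/(0.604689 - (-1.226278))
       = 0.620020
Iteration 2:
  f(0.980000) = 0.604689
  f(0.620020) = 0.082087
  x_3 = 0.620020 - 0.082087×(0.620020 - 0.980000)/(0.082087 - 0.604689)
       = 0.563477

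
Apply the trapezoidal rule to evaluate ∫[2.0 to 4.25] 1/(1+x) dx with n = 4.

f(x) = 1/(1+x)
a = 2.0, b = 4.25, n = 4
h = (b - a)/n = 0.562500

Trapezoidal rule: (h/2)[f(x₀) + 2f(x₁) + 2f(x₂) + ... + f(xₙ)]

x_0 = 2.0000, f(x_0) = 0.333333, coefficient = 1
x_1 = 2.5625, f(x_1) = 0.280702, coefficient = 2
x_2 = 3.1250, f(x_2) = 0.242424, coefficient = 2
x_3 = 3.6875, f(x_3) = 0.213333, coefficient = 2
x_4 = 4.2500, f(x_4) = 0.190476, coefficient = 1

I ≈ (0.562500/2) × 1.996728 = 0.561580
Exact value: 0.559616
Error: 0.001964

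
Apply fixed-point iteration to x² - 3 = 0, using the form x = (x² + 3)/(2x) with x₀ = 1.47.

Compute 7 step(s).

Equation: x² - 3 = 0
Fixed-point form: x = (x² + 3)/(2x)
x₀ = 1.47

x_1 = g(1.470000) = 1.755408
x_2 = g(1.755408) = 1.732206
x_3 = g(1.732206) = 1.732051
x_4 = g(1.732051) = 1.732051
x_5 = g(1.732051) = 1.732051
x_6 = g(1.732051) = 1.732051
x_7 = g(1.732051) = 1.732051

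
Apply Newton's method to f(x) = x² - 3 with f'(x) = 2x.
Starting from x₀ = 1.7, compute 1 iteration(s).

f(x) = x² - 3
f'(x) = 2x
x₀ = 1.7

Newton-Raphson formula: x_{n+1} = x_n - f(x_n)/f'(x_n)

Iteration 1:
  f(1.700000) = -0.110000
  f'(1.700000) = 3.400000
  x_1 = 1.700000 - (-0.110000)/3.400000 = 1.732353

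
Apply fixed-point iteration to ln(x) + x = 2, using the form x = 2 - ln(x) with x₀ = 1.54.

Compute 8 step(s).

Equation: ln(x) + x = 2
Fixed-point form: x = 2 - ln(x)
x₀ = 1.54

x_1 = g(1.540000) = 1.568218
x_2 = g(1.568218) = 1.550060
x_3 = g(1.550060) = 1.561706
x_4 = g(1.561706) = 1.554221
x_5 = g(1.554221) = 1.559025
x_6 = g(1.559025) = 1.555939
x_7 = g(1.555939) = 1.557921
x_8 = g(1.557921) = 1.556648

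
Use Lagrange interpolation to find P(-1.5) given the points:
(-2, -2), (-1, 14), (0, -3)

Lagrange interpolation formula:
P(x) = Σ yᵢ × Lᵢ(x)
where Lᵢ(x) = Π_{j≠i} (x - xⱼ)/(xᵢ - xⱼ)

L_0(-1.5) = (-1.5 - (-1))/(-2 - (-1)) × (-1.5 - 0)/(-2 - 0) = 0.375000
L_1(-1.5) = (-1.5 - (-2))/(-1 - (-2)) × (-1.5 - 0)/(-1 - 0) = 0.750000
L_2(-1.5) = (-1.5 - (-2))/(0 - (-2)) × (-1.5 - (-1))/(0 - (-1)) = -0.125000

P(-1.5) = (-2)×L_0(-1.5) + 14×L_1(-1.5) + (-3)×L_2(-1.5)
P(-1.5) = 10.125000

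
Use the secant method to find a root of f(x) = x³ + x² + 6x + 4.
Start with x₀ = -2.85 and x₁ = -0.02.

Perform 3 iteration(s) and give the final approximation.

f(x) = x³ + x² + 6x + 4
x₀ = -2.85, x₁ = -0.02

Secant formula: x_{n+1} = x_n - f(x_n)(x_n - x_{n-1})/(f(x_n) - f(x_{n-1}))

Iteration 1:
  f(-2.850000) = -28.126625
  f(-0.020000) = 3.880392
  x_2 = -0.020000 - 3.880392×(-0.020000 - (-2.850000))/(3.880392 - (-28.126625))
       = -0.363097
Iteration 2:
  f(-0.020000) = 3.880392
  f(-0.363097) = 1.905387
  x_3 = -0.363097 - 1.905387×(-0.363097 - (-0.020000))/(1.905387 - 3.880392)
       = -0.694100
Iteration 3:
  f(-0.363097) = 1.905387
  f(-0.694100) = -0.017225
  x_4 = -0.694100 - (-0.017225)×(-0.694100 - (-0.363097))/(-0.017225 - 1.905387)
       = -0.691134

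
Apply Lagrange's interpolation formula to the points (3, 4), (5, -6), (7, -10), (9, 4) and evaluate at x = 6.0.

Lagrange interpolation formula:
P(x) = Σ yᵢ × Lᵢ(x)
where Lᵢ(x) = Π_{j≠i} (x - xⱼ)/(xᵢ - xⱼ)

L_0(6.0) = (6.0 - 5)/(3 - 5) × (6.0 - 7)/(3 - 7) × (6.0 - 9)/(3 - 9) = -0.062500
L_1(6.0) = (6.0 - 3)/(5 - 3) × (6.0 - 7)/(5 - 7) × (6.0 - 9)/(5 - 9) = 0.562500
L_2(6.0) = (6.0 - 3)/(7 - 3) × (6.0 - 5)/(7 - 5) × (6.0 - 9)/(7 - 9) = 0.562500
L_3(6.0) = (6.0 - 3)/(9 - 3) × (6.0 - 5)/(9 - 5) × (6.0 - 7)/(9 - 7) = -0.062500

P(6.0) = 4×L_0(6.0) + (-6)×L_1(6.0) + (-10)×L_2(6.0) + 4×L_3(6.0)
P(6.0) = -9.500000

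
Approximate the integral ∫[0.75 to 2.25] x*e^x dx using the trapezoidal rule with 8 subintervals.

f(x) = x*e^x
a = 0.75, b = 2.25, n = 8
h = (b - a)/n = 0.187500

Trapezoidal rule: (h/2)[f(x₀) + 2f(x₁) + 2f(x₂) + ... + f(xₙ)]

x_0 = 0.7500, f(x_0) = 1.587750, coefficient = 1
x_1 = 0.9375, f(x_1) = 2.393990, coefficient = 2
x_2 = 1.1250, f(x_2) = 3.465244, coefficient = 2
x_3 = 1.3125, f(x_3) = 4.876529, coefficient = 2
x_4 = 1.5000, f(x_4) = 6.722534, coefficient = 2
x_5 = 1.6875, f(x_5) = 9.122539, coefficient = 2
x_6 = 1.8750, f(x_6) = 12.226536, coefficient = 2
x_7 = 2.0625, f(x_7) = 16.222819, coefficient = 2
x_8 = 2.2500, f(x_8) = 21.347406, coefficient = 1

I ≈ (0.187500/2) × 132.995537 = 12.468332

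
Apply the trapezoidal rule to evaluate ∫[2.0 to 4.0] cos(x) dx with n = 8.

f(x) = cos(x)
a = 2.0, b = 4.0, n = 8
h = (b - a)/n = 0.250000

Trapezoidal rule: (h/2)[f(x₀) + 2f(x₁) + 2f(x₂) + ... + f(xₙ)]

x_0 = 2.0000, f(x_0) = -0.416147, coefficient = 1
x_1 = 2.2500, f(x_1) = -0.628174, coefficient = 2
x_2 = 2.5000, f(x_2) = -0.801144, coefficient = 2
x_3 = 2.7500, f(x_3) = -0.924302, coefficient = 2
x_4 = 3.0000, f(x_4) = -0.989992, coefficient = 2
x_5 = 3.2500, f(x_5) = -0.994130, coefficient = 2
x_6 = 3.5000, f(x_6) = -0.936457, coefficient = 2
x_7 = 3.7500, f(x_7) = -0.820559, coefficient = 2
x_8 = 4.0000, f(x_8) = -0.653644, coefficient = 1

I ≈ (0.250000/2) × -13.259306 = -1.657413
Exact value: -1.666100
Error: 0.008687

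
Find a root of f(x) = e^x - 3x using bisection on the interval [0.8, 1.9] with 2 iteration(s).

f(x) = e^x - 3x
Initial interval: [0.8, 1.9]

Iteration 1:
  c_1 = (0.800000 + 1.900000)/2 = 1.350000
  f(c_1) = f(1.350000) = -0.192574
  f(a) × f(c) ≥ 0, new interval: [1.350000, 1.900000]
Iteration 2:
  c_2 = (1.350000 + 1.900000)/2 = 1.625000
  f(c_2) = f(1.625000) = 0.203419
  f(a) × f(c) < 0, new interval: [1.350000, 1.625000]

After 2 iteration(s), the approximation is c_2 = 1.625000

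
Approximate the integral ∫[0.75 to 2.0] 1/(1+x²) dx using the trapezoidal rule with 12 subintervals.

f(x) = 1/(1+x²)
a = 0.75, b = 2.0, n = 12
h = (b - a)/n = 0.104167

Trapezoidal rule: (h/2)[f(x₀) + 2f(x₁) + 2f(x₂) + ... + f(xₙ)]

x_0 = 0.7500, f(x_0) = 0.640000, coefficient = 1
x_1 = 0.8542, f(x_1) = 0.578168, coefficient = 2
x_2 = 0.9583, f(x_2) = 0.521267, coefficient = 2
x_3 = 1.0625, f(x_3) = 0.469725, coefficient = 2
x_4 = 1.1667, f(x_4) = 0.423529, coefficient = 2
x_5 = 1.2708, f(x_5) = 0.382407, coefficient = 2
x_6 = 1.3750, f(x_6) = 0.345946, coefficient = 2
x_7 = 1.4792, f(x_7) = 0.313683, coefficient = 2
x_8 = 1.5833, f(x_8) = 0.285149, coefficient = 2
x_9 = 1.6875, f(x_9) = 0.259898, coefficient = 2
x_10 = 1.7917, f(x_10) = 0.237526, coefficient = 2
x_11 = 1.8958, f(x_11) = 0.217667, coefficient = 2
x_12 = 2.0000, f(x_12) = 0.200000, coefficient = 1

I ≈ (0.104167/2) × 8.909928 = 0.464059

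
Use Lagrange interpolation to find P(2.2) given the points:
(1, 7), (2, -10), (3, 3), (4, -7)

Lagrange interpolation formula:
P(x) = Σ yᵢ × Lᵢ(x)
where Lᵢ(x) = Π_{j≠i} (x - xⱼ)/(xᵢ - xⱼ)

L_0(2.2) = (2.2 - 2)/(1 - 2) × (2.2 - 3)/(1 - 3) × (2.2 - 4)/(1 - 4) = -0.048000
L_1(2.2) = (2.2 - 1)/(2 - 1) × (2.2 - 3)/(2 - 3) × (2.2 - 4)/(2 - 4) = 0.864000
L_2(2.2) = (2.2 - 1)/(3 - 1) × (2.2 - 2)/(3 - 2) × (2.2 - 4)/(3 - 4) = 0.216000
L_3(2.2) = (2.2 - 1)/(4 - 1) × (2.2 - 2)/(4 - 2) × (2.2 - 3)/(4 - 3) = -0.032000

P(2.2) = 7×L_0(2.2) + (-10)×L_1(2.2) + 3×L_2(2.2) + (-7)×L_3(2.2)
P(2.2) = -8.104000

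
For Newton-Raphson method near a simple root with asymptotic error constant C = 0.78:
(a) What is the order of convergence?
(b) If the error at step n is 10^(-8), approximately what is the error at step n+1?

(a) Newton-Raphson has quadratic (order 2) convergence near simple roots.
    This means |e_{n+1}| ≈ C|e_n|².

(b) With |e_n| = 10^(-8) and C = 0.78:
    |e_{n+1}| ≈ 0.78 × (10^(-8))² = 0.78 × 10^(-16)

(a) 2 (quadratic); (b) |e_{n+1}| ≈ 7.800e-17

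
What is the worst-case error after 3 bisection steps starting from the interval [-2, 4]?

Bisection error bound: |error| ≤ (b-a)/2^n
|error| ≤ (4 - (-2))/2^3 = 6/2^3
|error| ≤ 0.7500000000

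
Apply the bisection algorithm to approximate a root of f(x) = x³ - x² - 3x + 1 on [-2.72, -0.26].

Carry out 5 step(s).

f(x) = x³ - x² - 3x + 1
Initial interval: [-2.72, -0.26]

Iteration 1:
  c_1 = (-2.720000 + (-0.260000))/2 = -1.490000
  f(c_1) = f(-1.490000) = -0.058049
  f(a) × f(c) ≥ 0, new interval: [-1.490000, -0.260000]
Iteration 2:
  c_2 = (-1.490000 + (-0.260000))/2 = -0.875000
  f(c_2) = f(-0.875000) = 2.189453
  f(a) × f(c) < 0, new interval: [-1.490000, -0.875000]
Iteration 3:
  c_3 = (-1.490000 + (-0.875000))/2 = -1.182500
  f(c_3) = f(-1.182500) = 1.495697
  f(a) × f(c) < 0, new interval: [-1.490000, -1.182500]
Iteration 4:
  c_4 = (-1.490000 + (-1.182500))/2 = -1.336250
  f(c_4) = f(-1.336250) = 0.837226
  f(a) × f(c) < 0, new interval: [-1.490000, -1.336250]
Iteration 5:
  c_5 = (-1.490000 + (-1.336250))/2 = -1.413125
  f(c_5) = f(-1.413125) = 0.420552
  f(a) × f(c) < 0, new interval: [-1.490000, -1.413125]

After 5 iteration(s), the approximation is c_5 = -1.413125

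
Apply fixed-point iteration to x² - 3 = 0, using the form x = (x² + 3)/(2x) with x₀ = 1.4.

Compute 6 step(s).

Equation: x² - 3 = 0
Fixed-point form: x = (x² + 3)/(2x)
x₀ = 1.4

x_1 = g(1.400000) = 1.771429
x_2 = g(1.771429) = 1.732488
x_3 = g(1.732488) = 1.732051
x_4 = g(1.732051) = 1.732051
x_5 = g(1.732051) = 1.732051
x_6 = g(1.732051) = 1.732051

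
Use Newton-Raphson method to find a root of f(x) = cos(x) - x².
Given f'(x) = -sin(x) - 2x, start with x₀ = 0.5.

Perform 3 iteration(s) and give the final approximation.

f(x) = cos(x) - x²
f'(x) = -sin(x) - 2x
x₀ = 0.5

Newton-Raphson formula: x_{n+1} = x_n - f(x_n)/f'(x_n)

Iteration 1:
  f(0.500000) = 0.627583
  f'(0.500000) = -1.479426
  x_1 = 0.500000 - 0.627583/(-1.479426) = 0.924207
Iteration 2:
  f(0.924207) = -0.251691
  f'(0.924207) = -2.646557
  x_2 = 0.924207 - (-0.251691)/(-2.646557) = 0.829106
Iteration 3:
  f(0.829106) = -0.011881
  f'(0.829106) = -2.395539
  x_3 = 0.829106 - (-0.011881)/(-2.395539) = 0.824146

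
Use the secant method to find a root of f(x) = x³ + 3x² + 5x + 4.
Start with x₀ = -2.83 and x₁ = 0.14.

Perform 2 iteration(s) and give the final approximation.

f(x) = x³ + 3x² + 5x + 4
x₀ = -2.83, x₁ = 0.14

Secant formula: x_{n+1} = x_n - f(x_n)(x_n - x_{n-1})/(f(x_n) - f(x_{n-1}))

Iteration 1:
  f(-2.830000) = -8.788487
  f(0.140000) = 4.761544
  x_2 = 0.140000 - 4.761544×(0.140000 - (-2.830000))/(4.761544 - (-8.788487))
       = -0.903672
Iteration 2:
  f(0.140000) = 4.761544
  f(-0.903672) = 1.193550
  x_3 = -0.903672 - 1.193550×(-0.903672 - 0.140000)/(1.193550 - 4.761544)
       = -1.252797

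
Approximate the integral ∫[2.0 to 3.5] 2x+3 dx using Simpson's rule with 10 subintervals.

f(x) = 2x+3
a = 2.0, b = 3.5, n = 10
h = (b - a)/n = 0.150000

Simpson's rule: (h/3)[f(x₀) + 4f(x₁) + 2f(x₂) + ... + f(xₙ)]

x_0 = 2.0000, f(x_0) = 7.000000, coefficient = 1
x_1 = 2.1500, f(x_1) = 7.300000, coefficient = 4
x_2 = 2.3000, f(x_2) = 7.600000, coefficient = 2
x_3 = 2.4500, f(x_3) = 7.900000, coefficient = 4
x_4 = 2.6000, f(x_4) = 8.200000, coefficient = 2
x_5 = 2.7500, f(x_5) = 8.500000, coefficient = 4
x_6 = 2.9000, f(x_6) = 8.800000, coefficient = 2
x_7 = 3.0500, f(x_7) = 9.100000, coefficient = 4
x_8 = 3.2000, f(x_8) = 9.400000, coefficient = 2
x_9 = 3.3500, f(x_9) = 9.700000, coefficient = 4
x_10 = 3.5000, f(x_10) = 10.000000, coefficient = 1

I ≈ (0.150000/3) × 255.000000 = 12.750000
Exact value: 12.750000
Error: 0.000000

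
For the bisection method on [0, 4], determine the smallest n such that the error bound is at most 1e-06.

We need (b-a)/2^n ≤ 1e-06
(4 - 0)/2^n ≤ 1e-06
4/2^n ≤ 1e-06
2^n ≥ 4000000
n ≥ log₂(4000000) = 21.93
n ≥ 22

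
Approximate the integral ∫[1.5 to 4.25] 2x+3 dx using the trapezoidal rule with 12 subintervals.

f(x) = 2x+3
a = 1.5, b = 4.25, n = 12
h = (b - a)/n = 0.229167

Trapezoidal rule: (h/2)[f(x₀) + 2f(x₁) + 2f(x₂) + ... + f(xₙ)]

x_0 = 1.5000, f(x_0) = 6.000000, coefficient = 1
x_1 = 1.7292, f(x_1) = 6.458333, coefficient = 2
x_2 = 1.9583, f(x_2) = 6.916667, coefficient = 2
x_3 = 2.1875, f(x_3) = 7.375000, coefficient = 2
x_4 = 2.4167, f(x_4) = 7.833333, coefficient = 2
x_5 = 2.6458, f(x_5) = 8.291667, coefficient = 2
x_6 = 2.8750, f(x_6) = 8.750000, coefficient = 2
x_7 = 3.1042, f(x_7) = 9.208333, coefficient = 2
x_8 = 3.3333, f(x_8) = 9.666667, coefficient = 2
x_9 = 3.5625, f(x_9) = 10.125000, coefficient = 2
x_10 = 3.7917, f(x_10) = 10.583333, coefficient = 2
x_11 = 4.0208, f(x_11) = 11.041667, coefficient = 2
x_12 = 4.2500, f(x_12) = 11.500000, coefficient = 1

I ≈ (0.229167/2) × 210.000000 = 24.062500
Exact value: 24.062500
Error: 0.000000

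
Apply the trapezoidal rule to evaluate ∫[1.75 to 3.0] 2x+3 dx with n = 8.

f(x) = 2x+3
a = 1.75, b = 3.0, n = 8
h = (b - a)/n = 0.156250

Trapezoidal rule: (h/2)[f(x₀) + 2f(x₁) + 2f(x₂) + ... + f(xₙ)]

x_0 = 1.7500, f(x_0) = 6.500000, coefficient = 1
x_1 = 1.9062, f(x_1) = 6.812500, coefficient = 2
x_2 = 2.0625, f(x_2) = 7.125000, coefficient = 2
x_3 = 2.2188, f(x_3) = 7.437500, coefficient = 2
x_4 = 2.3750, f(x_4) = 7.750000, coefficient = 2
x_5 = 2.5312, f(x_5) = 8.062500, coefficient = 2
x_6 = 2.6875, f(x_6) = 8.375000, coefficient = 2
x_7 = 2.8438, f(x_7) = 8.687500, coefficient = 2
x_8 = 3.0000, f(x_8) = 9.000000, coefficient = 1

I ≈ (0.156250/2) × 124.000000 = 9.687500
Exact value: 9.687500
Error: 0.000000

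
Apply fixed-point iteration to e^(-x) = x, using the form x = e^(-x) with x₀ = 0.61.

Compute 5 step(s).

Equation: e^(-x) = x
Fixed-point form: x = e^(-x)
x₀ = 0.61

x_1 = g(0.610000) = 0.543351
x_2 = g(0.543351) = 0.580799
x_3 = g(0.580799) = 0.559451
x_4 = g(0.559451) = 0.571523
x_5 = g(0.571523) = 0.564665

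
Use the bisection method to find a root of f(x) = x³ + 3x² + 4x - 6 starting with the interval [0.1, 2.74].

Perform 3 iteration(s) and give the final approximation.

f(x) = x³ + 3x² + 4x - 6
Initial interval: [0.1, 2.74]

Iteration 1:
  c_1 = (0.100000 + 2.740000)/2 = 1.420000
  f(c_1) = f(1.420000) = 8.592488
  f(a) × f(c) < 0, new interval: [0.100000, 1.420000]
Iteration 2:
  c_2 = (0.100000 + 1.420000)/2 = 0.760000
  f(c_2) = f(0.760000) = -0.788224
  f(a) × f(c) ≥ 0, new interval: [0.760000, 1.420000]
Iteration 3:
  c_3 = (0.760000 + 1.420000)/2 = 1.090000
  f(c_3) = f(1.090000) = 3.219329
  f(a) × f(c) < 0, new interval: [0.760000, 1.090000]

After 3 iteration(s), the approximation is c_3 = 1.090000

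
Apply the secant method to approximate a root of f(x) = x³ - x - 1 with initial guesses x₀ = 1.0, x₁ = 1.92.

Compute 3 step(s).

f(x) = x³ - x - 1
x₀ = 1.0, x₁ = 1.92

Secant formula: x_{n+1} = x_n - f(x_n)(x_n - x_{n-1})/(f(x_n) - f(x_{n-1}))

Iteration 1:
  f(1.000000) = -1.000000
  f(1.920000) = 4.157888
  x_2 = 1.920000 - 4.157888×(1.920000 - 1.000000)/(4.157888 - (-1.000000))
       = 1.178368
Iteration 2:
  f(1.920000) = 4.157888
  f(1.178368) = -0.542145
  x_3 = 1.178368 - (-0.542145)×(1.178368 - 1.920000)/(-0.542145 - 4.157888)
       = 1.263914
Iteration 3:
  f(1.178368) = -0.542145
  f(1.263914) = -0.244837
  x_4 = 1.263914 - (-0.244837)×(1.263914 - 1.178368)/(-0.244837 - (-0.542145))
       = 1.334363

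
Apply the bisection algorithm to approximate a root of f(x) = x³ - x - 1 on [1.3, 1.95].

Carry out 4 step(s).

f(x) = x³ - x - 1
Initial interval: [1.3, 1.95]

Iteration 1:
  c_1 = (1.300000 + 1.950000)/2 = 1.625000
  f(c_1) = f(1.625000) = 1.666016
  f(a) × f(c) < 0, new interval: [1.300000, 1.625000]
Iteration 2:
  c_2 = (1.300000 + 1.625000)/2 = 1.462500
  f(c_2) = f(1.462500) = 0.665650
  f(a) × f(c) < 0, new interval: [1.300000, 1.462500]
Iteration 3:
  c_3 = (1.300000 + 1.462500)/2 = 1.381250
  f(c_3) = f(1.381250) = 0.253970
  f(a) × f(c) < 0, new interval: [1.300000, 1.381250]
Iteration 4:
  c_4 = (1.300000 + 1.381250)/2 = 1.340625
  f(c_4) = f(1.340625) = 0.068847
  f(a) × f(c) < 0, new interval: [1.300000, 1.340625]

After 4 iteration(s), the approximation is c_4 = 1.340625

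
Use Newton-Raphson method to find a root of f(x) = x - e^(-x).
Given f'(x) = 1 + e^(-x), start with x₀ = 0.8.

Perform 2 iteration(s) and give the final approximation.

f(x) = x - e^(-x)
f'(x) = 1 + e^(-x)
x₀ = 0.8

Newton-Raphson formula: x_{n+1} = x_n - f(x_n)/f'(x_n)

Iteration 1:
  f(0.800000) = 0.350671
  f'(0.800000) = 1.449329
  x_1 = 0.800000 - 0.350671/1.449329 = 0.558046
Iteration 2:
  f(0.558046) = -0.014280
  f'(0.558046) = 1.572326
  x_2 = 0.558046 - (-0.014280)/1.572326 = 0.567128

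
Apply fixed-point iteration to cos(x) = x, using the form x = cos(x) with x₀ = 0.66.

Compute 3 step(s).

Equation: cos(x) = x
Fixed-point form: x = cos(x)
x₀ = 0.66

x_1 = g(0.660000) = 0.789992
x_2 = g(0.789992) = 0.703851
x_3 = g(0.703851) = 0.762356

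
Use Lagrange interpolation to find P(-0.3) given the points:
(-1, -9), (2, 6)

Lagrange interpolation formula:
P(x) = Σ yᵢ × Lᵢ(x)
where Lᵢ(x) = Π_{j≠i} (x - xⱼ)/(xᵢ - xⱼ)

L_0(-0.3) = (-0.3 - 2)/(-1 - 2) = 0.766667
L_1(-0.3) = (-0.3 - (-1))/(2 - (-1)) = 0.233333

P(-0.3) = (-9)×L_0(-0.3) + 6×L_1(-0.3)
P(-0.3) = -5.500000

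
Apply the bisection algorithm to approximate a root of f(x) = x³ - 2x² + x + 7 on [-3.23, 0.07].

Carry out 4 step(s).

f(x) = x³ - 2x² + x + 7
Initial interval: [-3.23, 0.07]

Iteration 1:
  c_1 = (-3.230000 + 0.070000)/2 = -1.580000
  f(c_1) = f(-1.580000) = -3.517112
  f(a) × f(c) ≥ 0, new interval: [-1.580000, 0.070000]
Iteration 2:
  c_2 = (-1.580000 + 0.070000)/2 = -0.755000
  f(c_2) = f(-0.755000) = 4.674581
  f(a) × f(c) < 0, new interval: [-1.580000, -0.755000]
Iteration 3:
  c_3 = (-1.580000 + (-0.755000))/2 = -1.167500
  f(c_3) = f(-1.167500) = 1.515019
  f(a) × f(c) < 0, new interval: [-1.580000, -1.167500]
Iteration 4:
  c_4 = (-1.580000 + (-1.167500))/2 = -1.373750
  f(c_4) = f(-1.373750) = -0.740654
  f(a) × f(c) ≥ 0, new interval: [-1.373750, -1.167500]

After 4 iteration(s), the approximation is c_4 = -1.373750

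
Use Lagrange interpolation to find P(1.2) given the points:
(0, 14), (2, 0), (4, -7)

Lagrange interpolation formula:
P(x) = Σ yᵢ × Lᵢ(x)
where Lᵢ(x) = Π_{j≠i} (x - xⱼ)/(xᵢ - xⱼ)

L_0(1.2) = (1.2 - 2)/(0 - 2) × (1.2 - 4)/(0 - 4) = 0.280000
L_1(1.2) = (1.2 - 0)/(2 - 0) × (1.2 - 4)/(2 - 4) = 0.840000
L_2(1.2) = (1.2 - 0)/(4 - 0) × (1.2 - 2)/(4 - 2) = -0.120000

P(1.2) = 14×L_0(1.2) + 0×L_1(1.2) + (-7)×L_2(1.2)
P(1.2) = 4.760000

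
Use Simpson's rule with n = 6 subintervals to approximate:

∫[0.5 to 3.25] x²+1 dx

f(x) = x²+1
a = 0.5, b = 3.25, n = 6
h = (b - a)/n = 0.458333

Simpson's rule: (h/3)[f(x₀) + 4f(x₁) + 2f(x₂) + ... + f(xₙ)]

x_0 = 0.5000, f(x_0) = 1.250000, coefficient = 1
x_1 = 0.9583, f(x_1) = 1.918403, coefficient = 4
x_2 = 1.4167, f(x_2) = 3.006944, coefficient = 2
x_3 = 1.8750, f(x_3) = 4.515625, coefficient = 4
x_4 = 2.3333, f(x_4) = 6.444444, coefficient = 2
x_5 = 2.7917, f(x_5) = 8.793403, coefficient = 4
x_6 = 3.2500, f(x_6) = 11.562500, coefficient = 1

I ≈ (0.458333/3) × 92.625000 = 14.151042
Exact value: 14.151042
Error: 0.000000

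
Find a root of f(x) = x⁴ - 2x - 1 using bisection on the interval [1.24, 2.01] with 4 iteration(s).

f(x) = x⁴ - 2x - 1
Initial interval: [1.24, 2.01]

Iteration 1:
  c_1 = (1.240000 + 2.010000)/2 = 1.625000
  f(c_1) = f(1.625000) = 2.722900
  f(a) × f(c) < 0, new interval: [1.240000, 1.625000]
Iteration 2:
  c_2 = (1.240000 + 1.625000)/2 = 1.432500
  f(c_2) = f(1.432500) = 0.345935
  f(a) × f(c) < 0, new interval: [1.240000, 1.432500]
Iteration 3:
  c_3 = (1.240000 + 1.432500)/2 = 1.336250
  f(c_3) = f(1.336250) = -0.484261
  f(a) × f(c) ≥ 0, new interval: [1.336250, 1.432500]
Iteration 4:
  c_4 = (1.336250 + 1.432500)/2 = 1.384375
  f(c_4) = f(1.384375) = -0.095800
  f(a) × f(c) ≥ 0, new interval: [1.384375, 1.432500]

After 4 iteration(s), the approximation is c_4 = 1.384375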